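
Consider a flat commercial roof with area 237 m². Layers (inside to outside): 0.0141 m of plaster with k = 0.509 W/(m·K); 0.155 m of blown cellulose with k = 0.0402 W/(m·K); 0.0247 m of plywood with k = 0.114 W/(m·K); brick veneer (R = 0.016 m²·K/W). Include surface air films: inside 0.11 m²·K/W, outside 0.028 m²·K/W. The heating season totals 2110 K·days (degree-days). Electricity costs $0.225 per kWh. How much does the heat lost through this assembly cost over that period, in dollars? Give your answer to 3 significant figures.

0.0141/0.509 = 0.0277
0.155/0.0402 = 3.856
0.0247/0.114 = 0.2167
R_total = 0.11 + 0.0277 + 3.856 + 0.2167 + 0.016 + 0.028 = 4.254 m²·K/W
E = A × HDD × 24 / R / 1000 = 237 × 2110 × 24 / 4.254 / 1000 = 2821 kWh
Cost = 2821 × 0.225 = $634.8

635 dollars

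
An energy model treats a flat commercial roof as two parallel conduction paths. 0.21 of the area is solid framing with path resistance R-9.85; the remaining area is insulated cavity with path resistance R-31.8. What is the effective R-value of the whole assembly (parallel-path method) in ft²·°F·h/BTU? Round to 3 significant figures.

21.7 ft²·°F·h/BTU

U_eff = 0.79/31.8 + 0.21/9.85 = 0.02484 + 0.02132 = 0.04616
R_eff = 1/U_eff = 21.66 ft²·°F·h/BTU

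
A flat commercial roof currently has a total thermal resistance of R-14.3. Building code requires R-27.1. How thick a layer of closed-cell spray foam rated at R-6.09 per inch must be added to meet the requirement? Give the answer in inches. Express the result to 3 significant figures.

2.10 in

ΔR = 27.1 − 14.3 = 12.8 ft²·°F·h/BTU
L = ΔR / (R/in) = 12.8/6.09 = 2.102 in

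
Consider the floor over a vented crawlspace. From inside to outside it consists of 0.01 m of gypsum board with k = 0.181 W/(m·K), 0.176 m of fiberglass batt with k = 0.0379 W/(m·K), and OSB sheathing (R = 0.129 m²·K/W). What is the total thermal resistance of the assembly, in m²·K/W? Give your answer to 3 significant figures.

4.83 m²·K/W

0.01/0.181 = 0.05525
0.176/0.0379 = 4.644
R_total = 0.05525 + 4.644 + 0.129 = 4.828 m²·K/W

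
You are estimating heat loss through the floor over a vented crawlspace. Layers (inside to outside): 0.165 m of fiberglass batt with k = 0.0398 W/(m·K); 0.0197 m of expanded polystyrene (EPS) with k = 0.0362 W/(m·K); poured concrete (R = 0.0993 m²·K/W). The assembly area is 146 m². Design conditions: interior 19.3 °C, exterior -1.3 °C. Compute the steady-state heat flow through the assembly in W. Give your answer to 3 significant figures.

628 W

0.165/0.0398 = 4.146
0.0197/0.0362 = 0.5442
R_total = 4.146 + 0.5442 + 0.0993 = 4.789 m²·K/W
Q = A·ΔT/R = 146 × (19.3 − (-1.3)) / 4.789 = 628 W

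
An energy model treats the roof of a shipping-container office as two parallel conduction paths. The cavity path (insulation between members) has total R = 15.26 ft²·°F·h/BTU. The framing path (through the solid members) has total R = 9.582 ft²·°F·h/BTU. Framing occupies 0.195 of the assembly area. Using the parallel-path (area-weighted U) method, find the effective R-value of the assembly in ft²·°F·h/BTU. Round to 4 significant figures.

13.68 ft²·°F·h/BTU

U_eff = 0.805/15.26 + 0.195/9.582 = 0.052752 + 0.020351 = 0.073103
R_eff = 1/U_eff = 13.679 ft²·°F·h/BTU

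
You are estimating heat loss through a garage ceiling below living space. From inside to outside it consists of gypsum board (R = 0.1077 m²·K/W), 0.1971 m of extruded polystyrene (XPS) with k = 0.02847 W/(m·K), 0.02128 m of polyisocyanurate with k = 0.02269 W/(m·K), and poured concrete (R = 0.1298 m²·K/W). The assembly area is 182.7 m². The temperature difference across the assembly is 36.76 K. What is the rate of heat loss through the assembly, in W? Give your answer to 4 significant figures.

829.3 W

0.1971/0.02847 = 6.9231
0.02128/0.02269 = 0.93786
R_total = 0.1077 + 6.9231 + 0.93786 + 0.1298 = 8.0984 m²·K/W
Q = A·ΔT/R = 182.7 × 36.76 / 8.0984 = 829.3 W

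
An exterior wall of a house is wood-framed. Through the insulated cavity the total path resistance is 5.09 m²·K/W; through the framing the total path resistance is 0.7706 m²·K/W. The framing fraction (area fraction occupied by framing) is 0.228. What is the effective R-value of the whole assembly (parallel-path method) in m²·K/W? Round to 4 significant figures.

2.234 m²·K/W

U_eff = 0.772/5.09 + 0.228/0.7706 = 0.15167 + 0.29587 = 0.44754
R_eff = 1/U_eff = 2.2344 m²·K/W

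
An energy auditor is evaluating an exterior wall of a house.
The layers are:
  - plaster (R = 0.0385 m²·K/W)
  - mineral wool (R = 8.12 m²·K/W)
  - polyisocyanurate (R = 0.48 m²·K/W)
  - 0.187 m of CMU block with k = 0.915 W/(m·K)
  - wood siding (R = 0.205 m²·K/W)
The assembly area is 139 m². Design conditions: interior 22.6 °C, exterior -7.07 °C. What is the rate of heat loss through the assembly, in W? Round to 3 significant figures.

456 W

0.187/0.915 = 0.2044
R_total = 0.0385 + 8.12 + 0.48 + 0.2044 + 0.205 = 9.048 m²·K/W
Q = A·ΔT/R = 139 × (22.6 − (-7.07)) / 9.048 = 455.8 W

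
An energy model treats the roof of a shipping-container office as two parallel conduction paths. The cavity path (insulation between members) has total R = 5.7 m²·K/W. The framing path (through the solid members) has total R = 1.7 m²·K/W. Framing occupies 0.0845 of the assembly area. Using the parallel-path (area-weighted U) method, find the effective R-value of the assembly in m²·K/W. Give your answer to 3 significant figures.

4.75 m²·K/W

U_eff = 0.9155/5.7 + 0.0845/1.7 = 0.1606 + 0.04971 = 0.2103
R_eff = 1/U_eff = 4.755 m²·K/W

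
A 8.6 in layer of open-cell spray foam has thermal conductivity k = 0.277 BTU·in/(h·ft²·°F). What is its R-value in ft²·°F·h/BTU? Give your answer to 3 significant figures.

31.0 ft²·°F·h/BTU

R = L/k = 8.6/0.277 = 31.05 ft²·°F·h/BTU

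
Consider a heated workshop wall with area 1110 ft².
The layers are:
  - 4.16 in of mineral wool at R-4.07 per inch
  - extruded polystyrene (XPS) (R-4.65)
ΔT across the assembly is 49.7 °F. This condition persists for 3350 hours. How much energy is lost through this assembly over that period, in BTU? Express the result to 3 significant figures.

8560000 BTU

4.16 × 4.07 = 16.93
R_total = 16.93 + 4.65 = 21.58 ft²·°F·h/BTU
Q = 1110 × 49.7 / 21.58 = 2556 BTU/h
E = 2556 × 3350 = 8563000 BTU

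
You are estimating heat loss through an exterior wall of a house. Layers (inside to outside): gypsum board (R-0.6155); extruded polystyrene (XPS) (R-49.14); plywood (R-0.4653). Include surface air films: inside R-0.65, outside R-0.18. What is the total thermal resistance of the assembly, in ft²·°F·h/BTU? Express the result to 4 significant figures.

R_total = 0.65 + 0.6155 + 49.14 + 0.4653 + 0.18 = 51.051 ft²·°F·h/BTU

51.05 ft²·°F·h/BTU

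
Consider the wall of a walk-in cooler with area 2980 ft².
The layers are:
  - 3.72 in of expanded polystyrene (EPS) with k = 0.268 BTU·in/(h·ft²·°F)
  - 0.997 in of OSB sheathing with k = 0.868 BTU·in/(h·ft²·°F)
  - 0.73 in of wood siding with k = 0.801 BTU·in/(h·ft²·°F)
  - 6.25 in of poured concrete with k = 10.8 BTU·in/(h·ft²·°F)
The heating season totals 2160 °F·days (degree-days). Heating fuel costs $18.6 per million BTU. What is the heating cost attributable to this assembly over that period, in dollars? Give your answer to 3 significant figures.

3.72/0.268 = 13.88
0.997/0.868 = 1.149
0.73/0.801 = 0.9114
6.25/10.8 = 0.5787
R_total = 13.88 + 1.149 + 0.9114 + 0.5787 = 16.52 ft²·°F·h/BTU
E = A × HDD × 24 / R = 2980 × 2160 × 24 / 16.52 = 9352000 BTU
Cost = 9352000/10⁶ × 18.6 = $173.9

174 dollars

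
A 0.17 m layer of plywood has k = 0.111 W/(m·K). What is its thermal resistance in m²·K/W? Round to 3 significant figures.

1.53 m²·K/W

R = L/k = 0.17/0.111 = 1.532 m²·K/W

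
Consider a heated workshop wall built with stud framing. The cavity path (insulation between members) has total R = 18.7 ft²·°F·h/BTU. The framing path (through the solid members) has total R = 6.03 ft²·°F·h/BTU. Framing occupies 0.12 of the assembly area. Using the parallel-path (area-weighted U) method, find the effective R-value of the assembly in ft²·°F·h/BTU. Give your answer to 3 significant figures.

14.9 ft²·°F·h/BTU

U_eff = 0.88/18.7 + 0.12/6.03 = 0.04706 + 0.0199 = 0.06696
R_eff = 1/U_eff = 14.93 ft²·°F·h/BTU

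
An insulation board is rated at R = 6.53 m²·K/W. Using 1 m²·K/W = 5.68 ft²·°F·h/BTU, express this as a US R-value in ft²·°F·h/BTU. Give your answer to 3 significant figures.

R_US = 6.53 × 5.68 = 37.09

37.1 ft²·°F·h/BTU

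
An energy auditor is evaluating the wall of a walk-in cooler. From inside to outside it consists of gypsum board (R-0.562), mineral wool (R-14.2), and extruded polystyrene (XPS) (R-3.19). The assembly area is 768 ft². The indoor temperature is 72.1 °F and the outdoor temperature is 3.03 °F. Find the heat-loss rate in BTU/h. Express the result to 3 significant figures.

2950 BTU/h

R_total = 0.562 + 14.2 + 3.19 = 17.95 ft²·°F·h/BTU
Q = A·ΔT/R = 768 × (72.1 − 3.03) / 17.95 = 2955 BTU/h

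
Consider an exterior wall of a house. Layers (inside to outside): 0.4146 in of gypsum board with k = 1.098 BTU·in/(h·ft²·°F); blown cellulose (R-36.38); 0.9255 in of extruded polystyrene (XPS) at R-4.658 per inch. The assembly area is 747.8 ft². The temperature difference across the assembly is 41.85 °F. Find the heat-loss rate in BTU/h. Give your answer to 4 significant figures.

0.4146/1.098 = 0.3776
0.9255 × 4.658 = 4.311
R_total = 0.3776 + 36.38 + 4.311 = 41.069 ft²·°F·h/BTU
Q = A·ΔT/R = 747.8 × 41.85 / 41.069 = 762.03 BTU/h

762.0 BTU/h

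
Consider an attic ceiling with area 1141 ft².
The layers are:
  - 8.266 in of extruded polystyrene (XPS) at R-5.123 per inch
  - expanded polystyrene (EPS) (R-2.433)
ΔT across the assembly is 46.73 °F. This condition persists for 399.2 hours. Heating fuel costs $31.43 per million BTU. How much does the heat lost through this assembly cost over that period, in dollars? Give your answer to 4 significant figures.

8.266 × 5.123 = 42.347
R_total = 42.347 + 2.433 = 44.78 ft²·°F·h/BTU
Q = 1141 × 46.73 / 44.78 = 1190.7 BTU/h
E = 1190.7 × 399.2 = 475320 BTU
Cost = 475320/10⁶ × 31.43 = $14.939

14.94 dollars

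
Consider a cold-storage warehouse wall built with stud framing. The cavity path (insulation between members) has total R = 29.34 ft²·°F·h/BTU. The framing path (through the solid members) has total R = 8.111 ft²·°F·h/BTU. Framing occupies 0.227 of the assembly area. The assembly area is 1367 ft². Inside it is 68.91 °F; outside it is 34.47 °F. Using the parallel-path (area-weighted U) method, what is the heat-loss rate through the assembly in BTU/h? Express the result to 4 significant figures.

2558 BTU/h

U_eff = 0.773/29.34 + 0.227/8.111 = 0.026346 + 0.027987 = 0.054333
R_eff = 1/U_eff = 18.405 ft²·°F·h/BTU
Q = 1367 × (68.91 − 34.47) / 18.405 = 2558 BTU/h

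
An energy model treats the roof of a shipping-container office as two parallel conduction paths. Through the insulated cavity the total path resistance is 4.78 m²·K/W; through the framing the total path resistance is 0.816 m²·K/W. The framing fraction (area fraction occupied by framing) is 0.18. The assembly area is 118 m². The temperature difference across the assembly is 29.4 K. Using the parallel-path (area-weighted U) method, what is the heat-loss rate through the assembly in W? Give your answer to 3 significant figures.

1360 W

U_eff = 0.82/4.78 + 0.18/0.816 = 0.1715 + 0.2206 = 0.3921
R_eff = 1/U_eff = 2.55 m²·K/W
Q = 118 × 29.4 / 2.55 = 1360 W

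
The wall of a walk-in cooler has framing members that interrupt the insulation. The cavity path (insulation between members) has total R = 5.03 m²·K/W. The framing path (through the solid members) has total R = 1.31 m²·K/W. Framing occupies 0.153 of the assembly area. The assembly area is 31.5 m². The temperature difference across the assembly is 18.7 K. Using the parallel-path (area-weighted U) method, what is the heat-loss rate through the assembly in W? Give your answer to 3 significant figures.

168 W

U_eff = 0.847/5.03 + 0.153/1.31 = 0.1684 + 0.1168 = 0.2852
R_eff = 1/U_eff = 3.507 m²·K/W
Q = 31.5 × 18.7 / 3.507 = 168 W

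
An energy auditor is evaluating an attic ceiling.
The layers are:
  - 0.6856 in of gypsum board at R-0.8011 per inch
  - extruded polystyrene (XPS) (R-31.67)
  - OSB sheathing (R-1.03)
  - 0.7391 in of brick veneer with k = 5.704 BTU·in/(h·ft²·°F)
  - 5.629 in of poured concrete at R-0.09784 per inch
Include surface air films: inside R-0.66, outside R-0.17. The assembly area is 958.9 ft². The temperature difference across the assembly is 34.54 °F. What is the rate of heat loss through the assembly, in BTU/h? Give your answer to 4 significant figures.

952.8 BTU/h

0.6856 × 0.8011 = 0.54923
0.7391/5.704 = 0.12958
5.629 × 0.09784 = 0.55074
R_total = 0.66 + 0.54923 + 31.67 + 1.03 + 0.12958 + 0.55074 + 0.17 = 34.76 ft²·°F·h/BTU
Q = A·ΔT/R = 958.9 × 34.54 / 34.76 = 952.84 BTU/h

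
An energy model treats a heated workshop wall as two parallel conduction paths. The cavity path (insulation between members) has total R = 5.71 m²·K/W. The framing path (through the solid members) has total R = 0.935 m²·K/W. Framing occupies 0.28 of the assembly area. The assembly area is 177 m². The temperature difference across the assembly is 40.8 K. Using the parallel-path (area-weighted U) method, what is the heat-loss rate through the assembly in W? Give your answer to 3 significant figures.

U_eff = 0.72/5.71 + 0.28/0.935 = 0.1261 + 0.2995 = 0.4256
R_eff = 1/U_eff = 2.35 m²·K/W
Q = 177 × 40.8 / 2.35 = 3073 W

3070 W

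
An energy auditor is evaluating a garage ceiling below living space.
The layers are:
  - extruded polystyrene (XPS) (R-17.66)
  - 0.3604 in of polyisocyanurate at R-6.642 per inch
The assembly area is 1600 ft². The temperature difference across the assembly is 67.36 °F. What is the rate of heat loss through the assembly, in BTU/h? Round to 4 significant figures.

0.3604 × 6.642 = 2.3938
R_total = 17.66 + 2.3938 = 20.054 ft²·°F·h/BTU
Q = A·ΔT/R = 1600 × 67.36 / 20.054 = 5374.3 BTU/h

5374 BTU/h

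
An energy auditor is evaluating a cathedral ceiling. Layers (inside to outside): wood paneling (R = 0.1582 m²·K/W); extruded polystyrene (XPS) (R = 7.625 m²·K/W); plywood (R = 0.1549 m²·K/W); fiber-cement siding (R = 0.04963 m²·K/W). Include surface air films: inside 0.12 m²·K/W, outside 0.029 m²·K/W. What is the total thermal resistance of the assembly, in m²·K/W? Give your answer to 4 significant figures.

R_total = 0.12 + 0.1582 + 7.625 + 0.1549 + 0.04963 + 0.029 = 8.1367 m²·K/W

8.137 m²·K/W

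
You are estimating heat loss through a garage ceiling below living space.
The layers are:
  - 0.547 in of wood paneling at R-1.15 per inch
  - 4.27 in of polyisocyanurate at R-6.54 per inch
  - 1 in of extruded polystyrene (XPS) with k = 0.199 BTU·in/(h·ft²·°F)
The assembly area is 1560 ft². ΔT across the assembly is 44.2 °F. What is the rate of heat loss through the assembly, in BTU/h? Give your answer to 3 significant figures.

2050 BTU/h

0.547 × 1.15 = 0.629
4.27 × 6.54 = 27.93
1/0.199 = 5.025
R_total = 0.629 + 27.93 + 5.025 = 33.58 ft²·°F·h/BTU
Q = A·ΔT/R = 1560 × 44.2 / 33.58 = 2053 BTU/h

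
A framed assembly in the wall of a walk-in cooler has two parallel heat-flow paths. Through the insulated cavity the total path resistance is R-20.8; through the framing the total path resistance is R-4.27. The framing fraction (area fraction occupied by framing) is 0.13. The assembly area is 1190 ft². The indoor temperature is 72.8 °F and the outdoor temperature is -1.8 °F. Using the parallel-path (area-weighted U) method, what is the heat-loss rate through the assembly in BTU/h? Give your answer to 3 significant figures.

U_eff = 0.87/20.8 + 0.13/4.27 = 0.04183 + 0.03044 = 0.07227
R_eff = 1/U_eff = 13.84 ft²·°F·h/BTU
Q = 1190 × (72.8 − (-1.8)) / 13.84 = 6416 BTU/h

6420 BTU/h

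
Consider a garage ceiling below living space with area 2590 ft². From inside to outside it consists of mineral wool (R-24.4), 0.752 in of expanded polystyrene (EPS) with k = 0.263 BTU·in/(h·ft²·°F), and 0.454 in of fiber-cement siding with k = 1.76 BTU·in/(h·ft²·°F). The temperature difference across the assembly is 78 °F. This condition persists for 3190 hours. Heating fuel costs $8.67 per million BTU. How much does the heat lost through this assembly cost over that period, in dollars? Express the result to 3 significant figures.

0.752/0.263 = 2.859
0.454/1.76 = 0.258
R_total = 24.4 + 2.859 + 0.258 = 27.52 ft²·°F·h/BTU
Q = 2590 × 78 / 27.52 = 7342 BTU/h
E = 7342 × 3190 = 23420000 BTU
Cost = 23420000/10⁶ × 8.67 = $203

203 dollars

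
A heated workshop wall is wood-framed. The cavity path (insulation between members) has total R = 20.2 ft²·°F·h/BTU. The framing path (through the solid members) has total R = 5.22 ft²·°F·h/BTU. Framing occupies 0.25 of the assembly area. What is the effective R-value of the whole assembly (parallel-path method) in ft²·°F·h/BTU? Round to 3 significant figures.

11.8 ft²·°F·h/BTU

U_eff = 0.75/20.2 + 0.25/5.22 = 0.03713 + 0.04789 = 0.08502
R_eff = 1/U_eff = 11.76 ft²·°F·h/BTU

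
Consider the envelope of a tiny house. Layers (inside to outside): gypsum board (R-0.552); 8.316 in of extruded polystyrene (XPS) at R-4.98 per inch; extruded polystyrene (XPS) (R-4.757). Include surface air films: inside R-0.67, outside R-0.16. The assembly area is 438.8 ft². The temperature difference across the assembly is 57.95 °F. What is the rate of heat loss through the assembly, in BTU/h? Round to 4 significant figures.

534.7 BTU/h

8.316 × 4.98 = 41.414
R_total = 0.67 + 0.552 + 41.414 + 4.757 + 0.16 = 47.553 ft²·°F·h/BTU
Q = A·ΔT/R = 438.8 × 57.95 / 47.553 = 534.74 BTU/h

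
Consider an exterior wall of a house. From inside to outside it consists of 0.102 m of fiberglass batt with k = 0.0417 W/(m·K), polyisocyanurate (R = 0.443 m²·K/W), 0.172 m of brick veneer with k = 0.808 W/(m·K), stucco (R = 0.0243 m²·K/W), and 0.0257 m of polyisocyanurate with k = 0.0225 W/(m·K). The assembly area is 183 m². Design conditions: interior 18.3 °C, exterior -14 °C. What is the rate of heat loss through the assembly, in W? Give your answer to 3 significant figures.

0.102/0.0417 = 2.446
0.172/0.808 = 0.2129
0.0257/0.0225 = 1.142
R_total = 2.446 + 0.443 + 0.2129 + 0.0243 + 1.142 = 4.268 m²·K/W
Q = A·ΔT/R = 183 × (18.3 − (-14)) / 4.268 = 1385 W

1380 W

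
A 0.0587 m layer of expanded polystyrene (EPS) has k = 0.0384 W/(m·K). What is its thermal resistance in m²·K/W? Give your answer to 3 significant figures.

1.53 m²·K/W

R = L/k = 0.0587/0.0384 = 1.529 m²·K/W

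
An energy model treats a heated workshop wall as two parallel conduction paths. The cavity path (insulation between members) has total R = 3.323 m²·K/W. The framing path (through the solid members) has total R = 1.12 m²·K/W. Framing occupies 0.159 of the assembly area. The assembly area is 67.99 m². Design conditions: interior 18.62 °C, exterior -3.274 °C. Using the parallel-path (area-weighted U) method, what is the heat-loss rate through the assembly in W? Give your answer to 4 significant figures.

588.1 W

U_eff = 0.841/3.323 + 0.159/1.12 = 0.25308 + 0.14196 = 0.39505
R_eff = 1/U_eff = 2.5313 m²·K/W
Q = 67.99 × (18.62 − (-3.274)) / 2.5313 = 588.06 W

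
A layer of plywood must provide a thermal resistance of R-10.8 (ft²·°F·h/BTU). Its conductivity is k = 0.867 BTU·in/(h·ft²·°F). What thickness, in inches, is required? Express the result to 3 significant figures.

9.36 in

L = R × k = 10.8 × 0.867 = 9.364 in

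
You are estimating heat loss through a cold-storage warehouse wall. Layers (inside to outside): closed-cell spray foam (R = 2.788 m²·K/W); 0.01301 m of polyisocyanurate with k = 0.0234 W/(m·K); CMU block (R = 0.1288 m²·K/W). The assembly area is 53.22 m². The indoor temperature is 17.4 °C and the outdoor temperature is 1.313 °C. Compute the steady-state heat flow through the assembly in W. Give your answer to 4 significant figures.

0.01301/0.0234 = 0.55598
R_total = 2.788 + 0.55598 + 0.1288 = 3.4728 m²·K/W
Q = A·ΔT/R = 53.22 × (17.4 − 1.313) / 3.4728 = 246.53 W

246.5 W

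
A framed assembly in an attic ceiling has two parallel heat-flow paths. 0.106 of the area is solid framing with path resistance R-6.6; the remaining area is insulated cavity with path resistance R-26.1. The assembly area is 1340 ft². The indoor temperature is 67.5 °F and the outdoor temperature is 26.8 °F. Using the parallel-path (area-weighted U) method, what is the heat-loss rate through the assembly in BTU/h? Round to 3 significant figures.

2740 BTU/h

U_eff = 0.894/26.1 + 0.106/6.6 = 0.03425 + 0.01606 = 0.05031
R_eff = 1/U_eff = 19.88 ft²·°F·h/BTU
Q = 1340 × (67.5 − 26.8) / 19.88 = 2744 BTU/h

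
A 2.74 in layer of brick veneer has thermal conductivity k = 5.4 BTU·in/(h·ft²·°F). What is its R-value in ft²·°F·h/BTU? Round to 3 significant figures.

0.507 ft²·°F·h/BTU

R = L/k = 2.74/5.4 = 0.5074 ft²·°F·h/BTU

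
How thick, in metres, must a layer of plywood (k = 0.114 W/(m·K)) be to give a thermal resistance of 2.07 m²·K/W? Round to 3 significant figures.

L = R·k = 2.07 × 0.114 = 0.236 m

0.236 m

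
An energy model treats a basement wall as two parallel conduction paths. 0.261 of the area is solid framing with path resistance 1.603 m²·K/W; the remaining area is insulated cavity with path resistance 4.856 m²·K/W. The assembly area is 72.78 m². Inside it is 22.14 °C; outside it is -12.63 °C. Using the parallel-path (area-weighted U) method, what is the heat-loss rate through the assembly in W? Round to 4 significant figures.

U_eff = 0.739/4.856 + 0.261/1.603 = 0.15218 + 0.16282 = 0.315
R_eff = 1/U_eff = 3.1746 m²·K/W
Q = 72.78 × (22.14 − (-12.63)) / 3.1746 = 797.13 W

797.1 W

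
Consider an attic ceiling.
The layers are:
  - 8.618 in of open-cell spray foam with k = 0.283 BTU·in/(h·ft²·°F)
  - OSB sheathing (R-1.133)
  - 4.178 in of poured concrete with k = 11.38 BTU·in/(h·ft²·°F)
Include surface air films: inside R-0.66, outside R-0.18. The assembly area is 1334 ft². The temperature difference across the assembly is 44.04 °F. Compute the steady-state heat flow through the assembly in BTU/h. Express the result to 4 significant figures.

8.618/0.283 = 30.452
4.178/11.38 = 0.36714
R_total = 0.66 + 30.452 + 1.133 + 0.36714 + 0.18 = 32.792 ft²·°F·h/BTU
Q = A·ΔT/R = 1334 × 44.04 / 32.792 = 1791.6 BTU/h

1792 BTU/h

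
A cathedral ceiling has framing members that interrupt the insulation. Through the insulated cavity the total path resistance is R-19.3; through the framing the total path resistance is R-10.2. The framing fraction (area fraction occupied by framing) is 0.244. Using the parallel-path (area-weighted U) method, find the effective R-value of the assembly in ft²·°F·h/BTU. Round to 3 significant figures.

U_eff = 0.756/19.3 + 0.244/10.2 = 0.03917 + 0.02392 = 0.06309
R_eff = 1/U_eff = 15.85 ft²·°F·h/BTU

15.8 ft²·°F·h/BTU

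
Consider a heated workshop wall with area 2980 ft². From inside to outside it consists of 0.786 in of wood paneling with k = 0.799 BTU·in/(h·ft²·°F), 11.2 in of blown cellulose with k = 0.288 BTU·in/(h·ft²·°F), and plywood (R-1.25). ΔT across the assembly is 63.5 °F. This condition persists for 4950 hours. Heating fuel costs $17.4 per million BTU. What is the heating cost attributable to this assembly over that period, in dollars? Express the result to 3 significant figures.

396 dollars

0.786/0.799 = 0.9837
11.2/0.288 = 38.89
R_total = 0.9837 + 38.89 + 1.25 = 41.12 ft²·°F·h/BTU
Q = 2980 × 63.5 / 41.12 = 4602 BTU/h
E = 4602 × 4950 = 22780000 BTU
Cost = 22780000/10⁶ × 17.4 = $396.3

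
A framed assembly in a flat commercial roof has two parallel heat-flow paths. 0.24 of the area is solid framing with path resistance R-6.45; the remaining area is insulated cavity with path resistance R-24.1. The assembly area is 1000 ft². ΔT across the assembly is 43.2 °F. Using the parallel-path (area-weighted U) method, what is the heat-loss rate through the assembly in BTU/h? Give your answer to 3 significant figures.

2970 BTU/h

U_eff = 0.76/24.1 + 0.24/6.45 = 0.03154 + 0.03721 = 0.06874
R_eff = 1/U_eff = 14.55 ft²·°F·h/BTU
Q = 1000 × 43.2 / 14.55 = 2970 BTU/h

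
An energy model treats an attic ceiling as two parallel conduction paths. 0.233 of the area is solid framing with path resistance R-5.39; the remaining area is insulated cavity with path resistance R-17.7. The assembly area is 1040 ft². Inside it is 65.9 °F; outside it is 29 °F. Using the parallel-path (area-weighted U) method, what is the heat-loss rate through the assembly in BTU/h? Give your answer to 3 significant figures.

U_eff = 0.767/17.7 + 0.233/5.39 = 0.04333 + 0.04323 = 0.08656
R_eff = 1/U_eff = 11.55 ft²·°F·h/BTU
Q = 1040 × (65.9 − 29) / 11.55 = 3322 BTU/h

3320 BTU/h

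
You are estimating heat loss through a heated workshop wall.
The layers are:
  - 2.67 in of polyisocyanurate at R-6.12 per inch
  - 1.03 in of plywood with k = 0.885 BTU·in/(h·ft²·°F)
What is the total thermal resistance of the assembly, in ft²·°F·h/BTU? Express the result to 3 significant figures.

2.67 × 6.12 = 16.34
1.03/0.885 = 1.164
R_total = 16.34 + 1.164 = 17.5 ft²·°F·h/BTU

17.5 ft²·°F·h/BTU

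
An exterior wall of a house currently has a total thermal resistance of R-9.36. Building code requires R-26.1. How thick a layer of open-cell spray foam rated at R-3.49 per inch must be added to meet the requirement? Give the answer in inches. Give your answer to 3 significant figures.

ΔR = 26.1 − 9.36 = 16.74 ft²·°F·h/BTU
L = ΔR / (R/in) = 16.74/3.49 = 4.797 in

4.80 in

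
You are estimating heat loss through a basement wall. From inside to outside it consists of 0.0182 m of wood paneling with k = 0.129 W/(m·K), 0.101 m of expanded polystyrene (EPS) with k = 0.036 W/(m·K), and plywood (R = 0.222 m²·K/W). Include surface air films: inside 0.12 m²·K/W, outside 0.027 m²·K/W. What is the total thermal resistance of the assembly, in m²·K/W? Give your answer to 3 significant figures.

0.0182/0.129 = 0.1411
0.101/0.036 = 2.806
R_total = 0.12 + 0.1411 + 2.806 + 0.222 + 0.027 = 3.316 m²·K/W

3.32 m²·K/W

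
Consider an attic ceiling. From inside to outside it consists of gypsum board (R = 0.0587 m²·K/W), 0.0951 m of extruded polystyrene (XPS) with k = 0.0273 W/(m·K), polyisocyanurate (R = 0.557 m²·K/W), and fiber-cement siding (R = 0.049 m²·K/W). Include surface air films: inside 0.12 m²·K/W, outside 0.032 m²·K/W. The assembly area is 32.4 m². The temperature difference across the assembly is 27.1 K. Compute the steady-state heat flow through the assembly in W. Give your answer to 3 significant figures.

0.0951/0.0273 = 3.484
R_total = 0.12 + 0.0587 + 3.484 + 0.557 + 0.049 + 0.032 = 4.3 m²·K/W
Q = A·ΔT/R = 32.4 × 27.1 / 4.3 = 204.2 W

204 W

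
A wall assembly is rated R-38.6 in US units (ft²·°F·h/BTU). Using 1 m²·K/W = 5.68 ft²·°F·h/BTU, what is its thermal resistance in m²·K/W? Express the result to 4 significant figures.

6.796 m²·K/W

R_SI = 38.6/5.68 = 6.7958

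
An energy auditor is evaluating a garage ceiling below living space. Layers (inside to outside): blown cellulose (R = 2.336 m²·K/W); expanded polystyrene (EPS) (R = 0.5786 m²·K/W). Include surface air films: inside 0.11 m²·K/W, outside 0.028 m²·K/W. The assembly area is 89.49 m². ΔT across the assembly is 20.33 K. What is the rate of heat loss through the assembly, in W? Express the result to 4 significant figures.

R_total = 0.11 + 2.336 + 0.5786 + 0.028 = 3.0526 m²·K/W
Q = A·ΔT/R = 89.49 × 20.33 / 3.0526 = 595.99 W

596.0 W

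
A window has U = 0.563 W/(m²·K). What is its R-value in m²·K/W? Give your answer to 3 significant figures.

R = 1/U = 1/0.563 = 1.776

1.78 m²·K/W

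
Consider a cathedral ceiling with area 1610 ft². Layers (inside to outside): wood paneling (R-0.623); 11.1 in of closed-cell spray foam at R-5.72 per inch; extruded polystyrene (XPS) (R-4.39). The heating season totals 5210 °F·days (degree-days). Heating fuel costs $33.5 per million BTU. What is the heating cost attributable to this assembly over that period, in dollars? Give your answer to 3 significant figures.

11.1 × 5.72 = 63.49
R_total = 0.623 + 63.49 + 4.39 = 68.5 ft²·°F·h/BTU
E = A × HDD × 24 / R = 1610 × 5210 × 24 / 68.5 = 2939000 BTU
Cost = 2939000/10⁶ × 33.5 = $98.45

98.4 dollars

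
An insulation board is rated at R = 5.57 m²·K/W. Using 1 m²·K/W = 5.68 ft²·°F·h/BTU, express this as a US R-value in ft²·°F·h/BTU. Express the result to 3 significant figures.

R_US = 5.57 × 5.68 = 31.64

31.6 ft²·°F·h/BTU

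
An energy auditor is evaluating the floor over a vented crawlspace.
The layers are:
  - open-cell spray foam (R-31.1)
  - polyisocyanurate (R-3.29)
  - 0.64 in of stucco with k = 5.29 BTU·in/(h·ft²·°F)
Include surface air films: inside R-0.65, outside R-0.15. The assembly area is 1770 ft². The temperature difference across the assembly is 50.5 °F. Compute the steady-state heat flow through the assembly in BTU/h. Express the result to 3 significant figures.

0.64/5.29 = 0.121
R_total = 0.65 + 31.1 + 3.29 + 0.121 + 0.15 = 35.31 ft²·°F·h/BTU
Q = A·ΔT/R = 1770 × 50.5 / 35.31 = 2531 BTU/h

2530 BTU/h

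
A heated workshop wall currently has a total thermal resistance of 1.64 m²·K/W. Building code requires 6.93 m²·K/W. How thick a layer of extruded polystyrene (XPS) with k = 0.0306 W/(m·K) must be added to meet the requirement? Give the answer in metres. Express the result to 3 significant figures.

ΔR = 6.93 − 1.64 = 5.29 m²·K/W
L = ΔR × k = 5.29 × 0.0306 = 0.1619 m

0.162 m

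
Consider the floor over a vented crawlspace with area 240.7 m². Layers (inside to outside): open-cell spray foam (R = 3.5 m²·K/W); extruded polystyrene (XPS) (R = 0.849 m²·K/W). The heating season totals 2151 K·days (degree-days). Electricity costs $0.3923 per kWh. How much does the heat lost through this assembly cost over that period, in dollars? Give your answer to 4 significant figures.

R_total = 3.5 + 0.849 = 4.349 m²·K/W
E = A × HDD × 24 / R / 1000 = 240.7 × 2151 × 24 / 4.349 / 1000 = 2857.2 kWh
Cost = 2857.2 × 0.3923 = $1120.9

1121 dollars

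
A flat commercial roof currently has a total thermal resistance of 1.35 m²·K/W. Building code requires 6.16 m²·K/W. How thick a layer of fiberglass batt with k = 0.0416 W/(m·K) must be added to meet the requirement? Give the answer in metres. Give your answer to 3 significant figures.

ΔR = 6.16 − 1.35 = 4.81 m²·K/W
L = ΔR × k = 4.81 × 0.0416 = 0.2001 m

0.200 m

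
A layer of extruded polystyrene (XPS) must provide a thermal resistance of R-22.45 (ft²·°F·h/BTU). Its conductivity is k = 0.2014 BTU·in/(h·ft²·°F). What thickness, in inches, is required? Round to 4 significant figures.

4.521 in

L = R × k = 22.45 × 0.2014 = 4.5214 in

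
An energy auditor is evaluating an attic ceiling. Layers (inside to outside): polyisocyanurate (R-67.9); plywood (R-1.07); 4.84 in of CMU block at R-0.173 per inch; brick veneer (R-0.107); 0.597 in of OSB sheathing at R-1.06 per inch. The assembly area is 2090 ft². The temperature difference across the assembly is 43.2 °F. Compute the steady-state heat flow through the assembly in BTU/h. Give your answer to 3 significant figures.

4.84 × 0.173 = 0.8373
0.597 × 1.06 = 0.6328
R_total = 67.9 + 1.07 + 0.8373 + 0.107 + 0.6328 = 70.55 ft²·°F·h/BTU
Q = A·ΔT/R = 2090 × 43.2 / 70.55 = 1280 BTU/h

1280 BTU/h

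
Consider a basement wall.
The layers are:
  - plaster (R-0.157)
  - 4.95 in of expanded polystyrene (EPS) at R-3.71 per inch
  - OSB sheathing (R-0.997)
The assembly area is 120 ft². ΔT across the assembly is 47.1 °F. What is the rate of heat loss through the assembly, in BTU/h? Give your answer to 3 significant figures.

4.95 × 3.71 = 18.36
R_total = 0.157 + 18.36 + 0.997 = 19.52 ft²·°F·h/BTU
Q = A·ΔT/R = 120 × 47.1 / 19.52 = 289.6 BTU/h

290 BTU/h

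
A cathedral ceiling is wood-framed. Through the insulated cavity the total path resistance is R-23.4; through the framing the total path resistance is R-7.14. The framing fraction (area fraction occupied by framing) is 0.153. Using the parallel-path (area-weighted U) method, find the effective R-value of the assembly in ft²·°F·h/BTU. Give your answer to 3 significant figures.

17.4 ft²·°F·h/BTU

U_eff = 0.847/23.4 + 0.153/7.14 = 0.0362 + 0.02143 = 0.05763
R_eff = 1/U_eff = 17.35 ft²·°F·h/BTU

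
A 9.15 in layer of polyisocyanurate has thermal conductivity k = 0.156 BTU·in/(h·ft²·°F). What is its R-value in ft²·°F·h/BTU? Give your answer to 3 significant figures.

58.7 ft²·°F·h/BTU

R = L/k = 9.15/0.156 = 58.65 ft²·°F·h/BTU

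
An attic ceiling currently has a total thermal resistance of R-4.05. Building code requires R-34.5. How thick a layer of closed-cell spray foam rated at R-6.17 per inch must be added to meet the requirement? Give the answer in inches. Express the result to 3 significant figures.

4.94 in

ΔR = 34.5 − 4.05 = 30.45 ft²·°F·h/BTU
L = ΔR / (R/in) = 30.45/6.17 = 4.935 in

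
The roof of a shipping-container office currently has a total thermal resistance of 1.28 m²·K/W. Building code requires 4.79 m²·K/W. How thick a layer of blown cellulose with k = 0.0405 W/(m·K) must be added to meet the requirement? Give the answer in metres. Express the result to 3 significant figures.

0.142 m

ΔR = 4.79 − 1.28 = 3.51 m²·K/W
L = ΔR × k = 3.51 × 0.0405 = 0.1422 m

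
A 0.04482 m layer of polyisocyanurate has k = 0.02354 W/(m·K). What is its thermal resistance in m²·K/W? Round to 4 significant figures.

1.904 m²·K/W

R = L/k = 0.04482/0.02354 = 1.904 m²·K/W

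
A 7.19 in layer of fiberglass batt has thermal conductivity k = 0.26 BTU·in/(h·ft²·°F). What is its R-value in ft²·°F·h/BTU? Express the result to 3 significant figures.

27.7 ft²·°F·h/BTU

R = L/k = 7.19/0.26 = 27.65 ft²·°F·h/BTU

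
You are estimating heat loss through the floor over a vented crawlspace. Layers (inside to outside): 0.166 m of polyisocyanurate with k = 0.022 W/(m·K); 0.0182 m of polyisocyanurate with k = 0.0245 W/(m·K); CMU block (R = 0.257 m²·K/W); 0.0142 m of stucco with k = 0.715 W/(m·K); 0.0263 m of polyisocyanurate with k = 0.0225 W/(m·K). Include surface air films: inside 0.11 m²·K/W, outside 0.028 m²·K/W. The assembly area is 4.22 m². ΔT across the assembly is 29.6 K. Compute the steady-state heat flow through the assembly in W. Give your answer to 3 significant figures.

0.166/0.022 = 7.545
0.0182/0.0245 = 0.7429
0.0142/0.715 = 0.01986
0.0263/0.0225 = 1.169
R_total = 0.11 + 7.545 + 0.7429 + 0.257 + 0.01986 + 1.169 + 0.028 = 9.872 m²·K/W
Q = A·ΔT/R = 4.22 × 29.6 / 9.872 = 12.65 W

12.7 W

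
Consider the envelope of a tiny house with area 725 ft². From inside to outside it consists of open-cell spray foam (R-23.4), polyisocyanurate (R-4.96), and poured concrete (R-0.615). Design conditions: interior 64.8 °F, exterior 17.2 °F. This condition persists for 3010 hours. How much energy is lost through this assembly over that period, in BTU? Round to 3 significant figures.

3580000 BTU

R_total = 23.4 + 4.96 + 0.615 = 28.97 ft²·°F·h/BTU
Q = 725 × (64.8 − 17.2) / 28.97 = 1191 BTU/h
E = 1191 × 3010 = 3585000 BTU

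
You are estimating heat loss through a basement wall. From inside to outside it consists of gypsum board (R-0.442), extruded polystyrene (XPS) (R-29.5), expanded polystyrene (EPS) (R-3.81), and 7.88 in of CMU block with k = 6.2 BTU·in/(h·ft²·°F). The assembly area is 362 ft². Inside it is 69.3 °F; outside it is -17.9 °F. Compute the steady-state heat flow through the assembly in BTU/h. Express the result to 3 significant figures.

7.88/6.2 = 1.271
R_total = 0.442 + 29.5 + 3.81 + 1.271 = 35.02 ft²·°F·h/BTU
Q = A·ΔT/R = 362 × (69.3 − (-17.9)) / 35.02 = 901.3 BTU/h

901 BTU/h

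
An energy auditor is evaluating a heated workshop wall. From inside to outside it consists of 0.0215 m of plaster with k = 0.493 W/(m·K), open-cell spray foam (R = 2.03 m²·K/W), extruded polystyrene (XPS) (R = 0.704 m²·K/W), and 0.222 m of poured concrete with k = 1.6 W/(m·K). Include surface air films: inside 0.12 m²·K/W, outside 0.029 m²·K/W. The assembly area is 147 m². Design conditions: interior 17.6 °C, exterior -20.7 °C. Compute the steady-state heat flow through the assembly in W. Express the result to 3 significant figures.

1840 W

0.0215/0.493 = 0.04361
0.222/1.6 = 0.1387
R_total = 0.12 + 0.04361 + 2.03 + 0.704 + 0.1387 + 0.029 = 3.065 m²·K/W
Q = A·ΔT/R = 147 × (17.6 − (-20.7)) / 3.065 = 1837 W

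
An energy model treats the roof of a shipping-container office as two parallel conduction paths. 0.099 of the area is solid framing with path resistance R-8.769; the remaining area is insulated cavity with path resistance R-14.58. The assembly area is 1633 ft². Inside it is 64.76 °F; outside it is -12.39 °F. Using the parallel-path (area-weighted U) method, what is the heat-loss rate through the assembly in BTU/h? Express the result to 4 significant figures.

U_eff = 0.901/14.58 + 0.099/8.769 = 0.061797 + 0.01129 = 0.073087
R_eff = 1/U_eff = 13.682 ft²·°F·h/BTU
Q = 1633 × (64.76 − (-12.39)) / 13.682 = 9207.9 BTU/h

9208 BTU/h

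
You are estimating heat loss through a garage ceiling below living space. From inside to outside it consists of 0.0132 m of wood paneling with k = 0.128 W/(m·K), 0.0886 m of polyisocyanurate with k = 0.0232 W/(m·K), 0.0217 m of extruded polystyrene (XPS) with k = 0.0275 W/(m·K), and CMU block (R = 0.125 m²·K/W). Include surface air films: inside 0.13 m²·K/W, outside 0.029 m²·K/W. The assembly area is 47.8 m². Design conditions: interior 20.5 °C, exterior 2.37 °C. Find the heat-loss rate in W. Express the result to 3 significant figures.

173 W

0.0132/0.128 = 0.1031
0.0886/0.0232 = 3.819
0.0217/0.0275 = 0.7891
R_total = 0.13 + 0.1031 + 3.819 + 0.7891 + 0.125 + 0.029 = 4.995 m²·K/W
Q = A·ΔT/R = 47.8 × (20.5 − 2.37) / 4.995 = 173.5 W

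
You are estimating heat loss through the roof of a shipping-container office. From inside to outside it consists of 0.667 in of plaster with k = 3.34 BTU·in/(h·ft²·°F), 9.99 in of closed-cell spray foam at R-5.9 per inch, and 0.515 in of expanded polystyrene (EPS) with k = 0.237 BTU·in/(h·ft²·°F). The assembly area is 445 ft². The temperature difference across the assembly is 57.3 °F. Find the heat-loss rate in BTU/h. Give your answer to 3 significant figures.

416 BTU/h

0.667/3.34 = 0.1997
9.99 × 5.9 = 58.94
0.515/0.237 = 2.173
R_total = 0.1997 + 58.94 + 2.173 = 61.31 ft²·°F·h/BTU
Q = A·ΔT/R = 445 × 57.3 / 61.31 = 415.9 BTU/h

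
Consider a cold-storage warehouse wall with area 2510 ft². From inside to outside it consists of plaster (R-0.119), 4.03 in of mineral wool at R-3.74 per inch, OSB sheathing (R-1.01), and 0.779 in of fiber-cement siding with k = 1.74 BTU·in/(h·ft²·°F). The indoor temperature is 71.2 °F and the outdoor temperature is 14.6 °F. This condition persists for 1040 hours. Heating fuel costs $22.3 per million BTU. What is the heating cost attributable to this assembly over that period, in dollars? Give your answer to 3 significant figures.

4.03 × 3.74 = 15.07
0.779/1.74 = 0.4477
R_total = 0.119 + 15.07 + 1.01 + 0.4477 = 16.65 ft²·°F·h/BTU
Q = 2510 × (71.2 − 14.6) / 16.65 = 8533 BTU/h
E = 8533 × 1040 = 8874000 BTU
Cost = 8874000/10⁶ × 22.3 = $197.9

198 dollars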